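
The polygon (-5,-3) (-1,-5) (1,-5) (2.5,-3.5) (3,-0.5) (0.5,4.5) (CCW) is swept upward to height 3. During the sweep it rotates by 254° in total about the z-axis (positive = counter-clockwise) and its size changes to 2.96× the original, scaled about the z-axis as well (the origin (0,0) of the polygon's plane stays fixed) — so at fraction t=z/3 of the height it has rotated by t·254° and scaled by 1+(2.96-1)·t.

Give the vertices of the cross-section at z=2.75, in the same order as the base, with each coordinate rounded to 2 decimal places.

Cross-section at z=2.75: (1.76,16.21) (-9.45,10.68) (-12.83,6.22) (-12.02,0.34) (-6.18,-5.84) (9.18,-8.72)

t = z/height = 2.75/3 = 0.916667
s = 1 + (scale-1)·z/height = 1 + (2.96-1)·2.75/3 = 2.796667
θ = twist·z/height = 254°·2.75/3 = 232.8333° = 4.063708 rad
cos θ = -0.604136, sin θ = -0.796882 (intermediates below are computed at full precision and shown rounded to 5 d.p.)
v1: (-5,-3) → rotate → (0.63003,5.79681) → ×s → (1.76199,16.21176) → (1.76,16.21)
v2: (-1,-5) → rotate → (-3.38027,3.81756) → ×s → (-9.45349,10.67644) → (-9.45,10.68)
v3: (1,-5) → rotate → (-4.58854,2.22380) → ×s → (-12.83263,6.21922) → (-12.83,6.22)
v4: (2.5,-3.5) → rotate → (-4.29942,0.12227) → ×s → (-12.02406,0.34195) → (-12.02,0.34)
v5: (3,-0.5) → rotate → (-2.21085,-2.08858) → ×s → (-6.18300,-5.84105) → (-6.18,-5.84)
v6: (0.5,4.5) → rotate → (3.28390,-3.11705) → ×s → (9.18397,-8.71735) → (9.18,-8.72)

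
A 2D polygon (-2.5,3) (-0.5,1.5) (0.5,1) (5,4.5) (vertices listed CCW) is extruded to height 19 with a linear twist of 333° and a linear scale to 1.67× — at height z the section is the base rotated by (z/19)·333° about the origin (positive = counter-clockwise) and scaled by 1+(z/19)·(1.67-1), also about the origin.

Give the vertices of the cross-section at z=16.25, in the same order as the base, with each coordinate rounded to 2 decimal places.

Cross-section at z=16.25: (3.56,5.01) (2.08,1.36) (1.72,-0.36) (8.85,-5.80)

t = z/height = 16.25/19 = 0.855263
s = 1 + (scale-1)·z/height = 1 + (1.67-1)·16.25/19 = 1.573026
θ = twist·z/height = 333°·16.25/19 = 284.8026° = 4.970744 rad
cos θ = 0.255490, sin θ = -0.966812 (intermediates below are computed at full precision and shown rounded to 5 d.p.)
v1: (-2.5,3) → rotate → (2.26171,3.18350) → ×s → (3.55773,5.00773) → (3.56,5.01)
v2: (-0.5,1.5) → rotate → (1.32247,0.86664) → ×s → (2.08028,1.36325) → (2.08,1.36)
v3: (0.5,1) → rotate → (1.09456,-0.22792) → ×s → (1.72177,-0.35852) → (1.72,-0.36)
v4: (5,4.5) → rotate → (5.62810,-3.68435) → ×s → (8.85315,-5.79558) → (8.85,-5.80)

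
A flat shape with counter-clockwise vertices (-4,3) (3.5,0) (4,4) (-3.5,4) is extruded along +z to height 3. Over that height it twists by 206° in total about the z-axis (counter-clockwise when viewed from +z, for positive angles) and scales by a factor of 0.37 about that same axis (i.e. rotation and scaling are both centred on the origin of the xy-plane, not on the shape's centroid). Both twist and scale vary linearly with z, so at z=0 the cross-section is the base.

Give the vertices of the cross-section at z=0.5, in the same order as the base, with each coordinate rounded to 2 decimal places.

Cross-section at z=0.5: (-4.47,0.20) (2.59,1.77) (0.94,4.98) (-4.61,1.19)

t = z/height = 0.5/3 = 0.166667
s = 1 + (scale-1)·z/height = 1 + (0.37-1)·0.5/3 = 0.895000
θ = twist·z/height = 206°·0.5/3 = 34.3333° = 0.599230 rad
cos θ = 0.825770, sin θ = 0.564007 (intermediates below are computed at full precision and shown rounded to 5 d.p.)
v1: (-4,3) → rotate → (-4.99510,0.22128) → ×s → (-4.47062,0.19805) → (-4.47,0.20)
v2: (3.5,0) → rotate → (2.89020,1.97402) → ×s → (2.58673,1.76675) → (2.59,1.77)
v3: (4,4) → rotate → (1.04706,5.55911) → ×s → (0.93711,4.97540) → (0.94,4.98)
v4: (-3.5,4) → rotate → (-5.14622,1.32906) → ×s → (-4.60587,1.18951) → (-4.61,1.19)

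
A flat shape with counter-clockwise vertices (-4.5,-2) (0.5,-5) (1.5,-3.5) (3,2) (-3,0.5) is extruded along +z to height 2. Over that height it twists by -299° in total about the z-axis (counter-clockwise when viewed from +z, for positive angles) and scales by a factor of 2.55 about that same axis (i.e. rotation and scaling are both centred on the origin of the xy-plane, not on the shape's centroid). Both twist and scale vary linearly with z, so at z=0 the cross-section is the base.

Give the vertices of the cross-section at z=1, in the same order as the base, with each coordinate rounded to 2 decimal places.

Cross-section at z=1: (5.08,7.11) (-5.27,7.20) (-5.45,4.00) (-2.79,-5.76) (5.04,1.94)

t = z/height = 1/2 = 0.5
s = 1 + (scale-1)·z/height = 1 + (2.55-1)·1/2 = 1.775000
θ = twist·z/height = -299°·1/2 = -149.5000° = -2.609267 rad
cos θ = -0.861629, sin θ = -0.507538 (intermediates below are computed at full precision and shown rounded to 5 d.p.)
v1: (-4.5,-2) → rotate → (2.86225,4.00718) → ×s → (5.08050,7.11275) → (5.08,7.11)
v2: (0.5,-5) → rotate → (-2.96851,4.05438) → ×s → (-5.26910,7.19652) → (-5.27,7.20)
v3: (1.5,-3.5) → rotate → (-3.06883,2.25439) → ×s → (-5.44717,4.00155) → (-5.45,4.00)
v4: (3,2) → rotate → (-1.56981,-3.24587) → ×s → (-2.78641,-5.76143) → (-2.79,-5.76)
v5: (-3,0.5) → rotate → (2.83866,1.09180) → ×s → (5.03862,1.93795) → (5.04,1.94)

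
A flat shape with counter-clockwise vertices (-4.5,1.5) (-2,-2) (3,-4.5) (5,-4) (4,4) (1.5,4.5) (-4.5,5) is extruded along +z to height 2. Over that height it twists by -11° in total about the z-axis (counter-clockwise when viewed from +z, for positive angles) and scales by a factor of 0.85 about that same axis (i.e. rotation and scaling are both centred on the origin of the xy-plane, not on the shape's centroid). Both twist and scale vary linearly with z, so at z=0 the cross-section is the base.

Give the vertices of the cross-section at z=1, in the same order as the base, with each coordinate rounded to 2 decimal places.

t = z/height = 1/2 = 0.5
s = 1 + (scale-1)·z/height = 1 + (0.85-1)·1/2 = 0.925000
θ = twist·z/height = -11°·1/2 = -5.5000° = -0.095993 rad
cos θ = 0.995396, sin θ = -0.095846 (intermediates below are computed at full precision and shown rounded to 5 d.p.)
v1: (-4.5,1.5) → rotate → (-4.33551,1.92440) → ×s → (-4.01035,1.78007) → (-4.01,1.78)
v2: (-2,-2) → rotate → (-2.18248,-1.79910) → ×s → (-2.01880,-1.66417) → (-2.02,-1.66)
v3: (3,-4.5) → rotate → (2.55488,-4.76682) → ×s → (2.36327,-4.40931) → (2.36,-4.41)
v4: (5,-4) → rotate → (4.59360,-4.46081) → ×s → (4.24908,-4.12625) → (4.25,-4.13)
v5: (4,4) → rotate → (4.36497,3.59820) → ×s → (4.03760,3.32834) → (4.04,3.33)
v6: (1.5,4.5) → rotate → (1.92440,4.33551) → ×s → (1.78007,4.01035) → (1.78,4.01)
v7: (-4.5,5) → rotate → (-4.00005,5.40829) → ×s → (-3.70005,5.00267) → (-3.70,5.00)

Cross-section at z=1: (-4.01,1.78) (-2.02,-1.66) (2.36,-4.41) (4.25,-4.13) (4.04,3.33) (1.78,4.01) (-3.70,5.00)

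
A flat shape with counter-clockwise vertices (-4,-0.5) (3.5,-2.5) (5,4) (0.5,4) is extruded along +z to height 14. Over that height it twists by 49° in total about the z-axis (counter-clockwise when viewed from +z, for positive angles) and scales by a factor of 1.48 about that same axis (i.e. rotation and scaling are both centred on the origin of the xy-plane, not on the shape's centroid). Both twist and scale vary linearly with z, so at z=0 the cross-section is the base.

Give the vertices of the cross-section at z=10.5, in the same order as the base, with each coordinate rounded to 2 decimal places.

t = z/height = 10.5/14 = 0.75
s = 1 + (scale-1)·z/height = 1 + (1.48-1)·10.5/14 = 1.360000
θ = twist·z/height = 49°·10.5/14 = 36.7500° = 0.641409 rad
cos θ = 0.801254, sin θ = 0.598325 (intermediates below are computed at full precision and shown rounded to 5 d.p.)
v1: (-4,-0.5) → rotate → (-2.90585,-2.79393) → ×s → (-3.95196,-3.79974) → (-3.95,-3.80)
v2: (3.5,-2.5) → rotate → (4.30020,0.09100) → ×s → (5.84827,0.12376) → (5.85,0.12)
v3: (5,4) → rotate → (1.61297,6.19664) → ×s → (2.19364,8.42743) → (2.19,8.43)
v4: (0.5,4) → rotate → (-1.99267,3.50418) → ×s → (-2.71003,4.76568) → (-2.71,4.77)

Cross-section at z=10.5: (-3.95,-3.80) (5.85,0.12) (2.19,8.43) (-2.71,4.77)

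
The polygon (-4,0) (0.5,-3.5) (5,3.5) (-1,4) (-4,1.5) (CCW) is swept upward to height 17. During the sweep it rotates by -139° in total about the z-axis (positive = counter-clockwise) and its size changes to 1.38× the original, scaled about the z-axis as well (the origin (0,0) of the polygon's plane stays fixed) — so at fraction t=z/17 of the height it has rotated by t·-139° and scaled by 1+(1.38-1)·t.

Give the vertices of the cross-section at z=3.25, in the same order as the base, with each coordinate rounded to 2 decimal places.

Cross-section at z=3.25: (-3.84,1.92) (-1.20,-3.60) (6.48,0.96) (0.96,4.32) (-3.12,3.36)

t = z/height = 3.25/17 = 0.191176
s = 1 + (scale-1)·z/height = 1 + (1.38-1)·3.25/17 = 1.072647
θ = twist·z/height = -139°·3.25/17 = -26.5735° = -0.463796 rad
cos θ = 0.894361, sin θ = -0.447346 (intermediates below are computed at full precision and shown rounded to 5 d.p.)
v1: (-4,0) → rotate → (-3.57744,1.78938) → ×s → (-3.83733,1.91938) → (-3.84,1.92)
v2: (0.5,-3.5) → rotate → (-1.11853,-3.35394) → ×s → (-1.19979,-3.59759) → (-1.20,-3.60)
v3: (5,3.5) → rotate → (6.03752,0.89353) → ×s → (6.47612,0.95845) → (6.48,0.96)
v4: (-1,4) → rotate → (0.89502,4.02479) → ×s → (0.96004,4.31718) → (0.96,4.32)
v5: (-4,1.5) → rotate → (-2.90643,3.13093) → ×s → (-3.11757,3.35838) → (-3.12,3.36)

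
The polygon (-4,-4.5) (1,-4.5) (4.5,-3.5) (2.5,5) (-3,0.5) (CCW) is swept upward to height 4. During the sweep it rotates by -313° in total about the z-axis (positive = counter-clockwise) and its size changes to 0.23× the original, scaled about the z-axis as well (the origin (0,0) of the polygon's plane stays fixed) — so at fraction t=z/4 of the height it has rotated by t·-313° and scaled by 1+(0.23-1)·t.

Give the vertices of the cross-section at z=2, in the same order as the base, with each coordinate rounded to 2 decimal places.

t = z/height = 2/4 = 0.5
s = 1 + (scale-1)·z/height = 1 + (0.23-1)·2/4 = 0.615000
θ = twist·z/height = -313°·2/4 = -156.5000° = -2.731440 rad
cos θ = -0.917060, sin θ = -0.398749 (intermediates below are computed at full precision and shown rounded to 5 d.p.)
v1: (-4,-4.5) → rotate → (1.87387,5.72177) → ×s → (1.15243,3.51889) → (1.15,3.52)
v2: (1,-4.5) → rotate → (-2.71143,3.72802) → ×s → (-1.66753,2.29273) → (-1.67,2.29)
v3: (4.5,-3.5) → rotate → (-5.52239,1.41534) → ×s → (-3.39627,0.87043) → (-3.40,0.87)
v4: (2.5,5) → rotate → (-0.29890,-5.58217) → ×s → (-0.18383,-3.43304) → (-0.18,-3.43)
v5: (-3,0.5) → rotate → (2.95055,0.73772) → ×s → (1.81459,0.45370) → (1.81,0.45)

Cross-section at z=2: (1.15,3.52) (-1.67,2.29) (-3.40,0.87) (-0.18,-3.43) (1.81,0.45)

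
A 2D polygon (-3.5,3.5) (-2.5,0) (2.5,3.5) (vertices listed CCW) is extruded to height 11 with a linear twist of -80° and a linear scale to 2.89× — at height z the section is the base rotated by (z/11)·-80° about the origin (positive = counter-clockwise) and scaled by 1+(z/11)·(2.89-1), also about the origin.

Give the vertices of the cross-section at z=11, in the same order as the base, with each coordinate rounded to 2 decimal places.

t = z/height = 11/11 = 1
s = 1 + (scale-1)·z/height = 1 + (2.89-1)·11/11 = 2.890000
θ = twist·z/height = -80°·11/11 = -80.0000° = -1.396263 rad
cos θ = 0.173648, sin θ = -0.984808 (intermediates below are computed at full precision and shown rounded to 5 d.p.)
v1: (-3.5,3.5) → rotate → (2.83906,4.05460) → ×s → (8.20488,11.71778) → (8.20,11.72)
v2: (-2.5,0) → rotate → (-0.43412,2.46202) → ×s → (-1.25461,7.11524) → (-1.25,7.12)
v3: (2.5,3.5) → rotate → (3.88095,-1.85425) → ×s → (11.21594,-5.35878) → (11.22,-5.36)

Cross-section at z=11: (8.20,11.72) (-1.25,7.12) (11.22,-5.36)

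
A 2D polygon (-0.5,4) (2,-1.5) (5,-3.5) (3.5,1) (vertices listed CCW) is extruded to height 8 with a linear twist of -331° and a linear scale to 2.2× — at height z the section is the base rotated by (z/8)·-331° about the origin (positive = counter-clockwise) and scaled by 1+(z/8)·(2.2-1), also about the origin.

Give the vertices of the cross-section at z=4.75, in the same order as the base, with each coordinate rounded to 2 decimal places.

Cross-section at z=4.75: (-1.13,-6.81) (-2.55,3.44) (-6.50,8.18) (-6.23,0.06)

t = z/height = 4.75/8 = 0.59375
s = 1 + (scale-1)·z/height = 1 + (2.2-1)·4.75/8 = 1.712500
θ = twist·z/height = -331°·4.75/8 = -196.5313° = -3.430117 rad
cos θ = -0.958665, sin θ = 0.284538 (intermediates below are computed at full precision and shown rounded to 5 d.p.)
v1: (-0.5,4) → rotate → (-0.65882,-3.97693) → ×s → (-1.12823,-6.81049) → (-1.13,-6.81)
v2: (2,-1.5) → rotate → (-1.49052,2.00707) → ×s → (-2.55252,3.43711) → (-2.55,3.44)
v3: (5,-3.5) → rotate → (-3.79744,4.77802) → ×s → (-6.50312,8.18236) → (-6.50,8.18)
v4: (3.5,1) → rotate → (-3.63986,0.03722) → ×s → (-6.23327,0.06374) → (-6.23,0.06)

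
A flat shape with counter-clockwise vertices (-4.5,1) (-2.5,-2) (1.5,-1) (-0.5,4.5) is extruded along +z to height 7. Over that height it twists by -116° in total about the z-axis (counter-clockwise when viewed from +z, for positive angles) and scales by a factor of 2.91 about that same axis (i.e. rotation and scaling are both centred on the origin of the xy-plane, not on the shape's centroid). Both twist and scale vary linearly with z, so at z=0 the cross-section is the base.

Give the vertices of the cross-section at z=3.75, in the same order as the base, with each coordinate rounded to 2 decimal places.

Cross-section at z=3.75: (-2.47,8.99) (-5.94,2.58) (-0.37,-3.63) (7.58,5.15)

t = z/height = 3.75/7 = 0.535714
s = 1 + (scale-1)·z/height = 1 + (2.91-1)·3.75/7 = 2.023214
θ = twist·z/height = -116°·3.75/7 = -62.1429° = -1.084597 rad
cos θ = 0.467269, sin θ = -0.884115 (intermediates below are computed at full precision and shown rounded to 5 d.p.)
v1: (-4.5,1) → rotate → (-1.21859,4.44579) → ×s → (-2.46548,8.99478) → (-2.47,8.99)
v2: (-2.5,-2) → rotate → (-2.93640,1.27575) → ×s → (-5.94097,2.58112) → (-5.94,2.58)
v3: (1.5,-1) → rotate → (-0.18321,-1.79344) → ×s → (-0.37068,-3.62852) → (-0.37,-3.63)
v4: (-0.5,4.5) → rotate → (3.74488,2.54477) → ×s → (7.57670,5.14861) → (7.58,5.15)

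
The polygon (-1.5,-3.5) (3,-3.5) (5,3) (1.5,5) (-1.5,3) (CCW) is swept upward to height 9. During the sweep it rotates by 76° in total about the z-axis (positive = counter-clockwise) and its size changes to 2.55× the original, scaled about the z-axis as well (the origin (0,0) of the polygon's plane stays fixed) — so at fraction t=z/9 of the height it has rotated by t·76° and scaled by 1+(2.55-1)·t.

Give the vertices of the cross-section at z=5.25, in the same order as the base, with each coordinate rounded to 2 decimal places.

t = z/height = 5.25/9 = 0.583333
s = 1 + (scale-1)·z/height = 1 + (2.55-1)·5.25/9 = 1.904167
θ = twist·z/height = 76°·5.25/9 = 44.3333° = 0.773763 rad
cos θ = 0.715286, sin θ = 0.698832 (intermediates below are computed at full precision and shown rounded to 5 d.p.)
v1: (-1.5,-3.5) → rotate → (1.37298,-3.55175) → ×s → (2.61438,-6.76312) → (2.61,-6.76)
v2: (3,-3.5) → rotate → (4.59177,-0.40701) → ×s → (8.74349,-0.77501) → (8.74,-0.78)
v3: (5,3) → rotate → (1.47994,5.64002) → ×s → (2.81805,10.73953) → (2.82,10.74)
v4: (1.5,5) → rotate → (-2.42123,4.62468) → ×s → (-4.61042,8.80616) → (-4.61,8.81)
v5: (-1.5,3) → rotate → (-3.16942,1.09761) → ×s → (-6.03511,2.09004) → (-6.04,2.09)

Cross-section at z=5.25: (2.61,-6.76) (8.74,-0.78) (2.82,10.74) (-4.61,8.81) (-6.04,2.09)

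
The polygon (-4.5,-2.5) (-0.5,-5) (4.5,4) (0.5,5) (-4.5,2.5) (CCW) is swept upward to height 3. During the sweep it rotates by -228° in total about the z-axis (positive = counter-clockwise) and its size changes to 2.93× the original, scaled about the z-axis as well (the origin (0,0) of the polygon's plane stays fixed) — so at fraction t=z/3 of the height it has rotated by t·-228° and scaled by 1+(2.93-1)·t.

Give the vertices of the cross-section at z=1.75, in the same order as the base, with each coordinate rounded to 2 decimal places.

t = z/height = 1.75/3 = 0.583333
s = 1 + (scale-1)·z/height = 1 + (2.93-1)·1.75/3 = 2.125833
θ = twist·z/height = -228°·1.75/3 = -133.0000° = -2.321288 rad
cos θ = -0.681998, sin θ = -0.731354 (intermediates below are computed at full precision and shown rounded to 5 d.p.)
v1: (-4.5,-2.5) → rotate → (1.24061,4.99609) → ×s → (2.63733,10.62085) → (2.64,10.62)
v2: (-0.5,-5) → rotate → (-3.31577,3.77567) → ×s → (-7.04877,8.02644) → (-7.05,8.03)
v3: (4.5,4) → rotate → (-0.14358,-6.01909) → ×s → (-0.30522,-12.79557) → (-0.31,-12.80)
v4: (0.5,5) → rotate → (3.31577,-3.77567) → ×s → (7.04877,-8.02644) → (7.05,-8.03)
v5: (-4.5,2.5) → rotate → (4.89738,1.58610) → ×s → (10.41101,3.37178) → (10.41,3.37)

Cross-section at z=1.75: (2.64,10.62) (-7.05,8.03) (-0.31,-12.80) (7.05,-8.03) (10.41,3.37)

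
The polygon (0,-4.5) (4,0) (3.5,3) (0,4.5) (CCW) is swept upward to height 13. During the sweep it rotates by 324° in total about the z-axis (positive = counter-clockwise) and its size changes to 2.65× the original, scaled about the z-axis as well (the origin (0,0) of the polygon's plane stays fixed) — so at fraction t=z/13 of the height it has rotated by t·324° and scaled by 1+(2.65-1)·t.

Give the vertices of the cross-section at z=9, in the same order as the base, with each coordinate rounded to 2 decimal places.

Cross-section at z=9: (-6.73,6.90) (-6.13,-5.99) (-0.88,-9.84) (6.73,-6.90)

t = z/height = 9/13 = 0.692308
s = 1 + (scale-1)·z/height = 1 + (2.65-1)·9/13 = 2.142308
θ = twist·z/height = 324°·9/13 = 224.3077° = 3.914908 rad
cos θ = -0.715599, sin θ = -0.698511 (intermediates below are computed at full precision and shown rounded to 5 d.p.)
v1: (0,-4.5) → rotate → (-3.14330,3.22020) → ×s → (-6.73392,6.89865) → (-6.73,6.90)
v2: (4,0) → rotate → (-2.86240,-2.79405) → ×s → (-6.13213,-5.98571) → (-6.13,-5.99)
v3: (3.5,3) → rotate → (-0.40906,-4.59159) → ×s → (-0.87634,-9.83659) → (-0.88,-9.84)
v4: (0,4.5) → rotate → (3.14330,-3.22020) → ×s → (6.73392,-6.89865) → (6.73,-6.90)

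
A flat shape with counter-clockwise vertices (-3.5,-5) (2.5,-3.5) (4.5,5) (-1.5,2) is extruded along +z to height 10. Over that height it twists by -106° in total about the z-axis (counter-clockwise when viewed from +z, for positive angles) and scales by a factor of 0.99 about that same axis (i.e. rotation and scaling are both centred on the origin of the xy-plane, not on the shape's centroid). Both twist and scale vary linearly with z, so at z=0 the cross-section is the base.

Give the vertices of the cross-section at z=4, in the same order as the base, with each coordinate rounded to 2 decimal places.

t = z/height = 4/10 = 0.4
s = 1 + (scale-1)·z/height = 1 + (0.99-1)·4/10 = 0.996000
θ = twist·z/height = -106°·4/10 = -42.4000° = -0.740020 rad
cos θ = 0.738455, sin θ = -0.674302 (intermediates below are computed at full precision and shown rounded to 5 d.p.)
v1: (-3.5,-5) → rotate → (-5.95611,-1.33222) → ×s → (-5.93228,-1.32689) → (-5.93,-1.33)
v2: (2.5,-3.5) → rotate → (-0.51392,-4.27035) → ×s → (-0.51186,-4.25327) → (-0.51,-4.25)
v3: (4.5,5) → rotate → (6.69456,0.65792) → ×s → (6.66778,0.65528) → (6.67,0.66)
v4: (-1.5,2) → rotate → (0.24092,2.48836) → ×s → (0.23996,2.47841) → (0.24,2.48)

Cross-section at z=4: (-5.93,-1.33) (-0.51,-4.25) (6.67,0.66) (0.24,2.48)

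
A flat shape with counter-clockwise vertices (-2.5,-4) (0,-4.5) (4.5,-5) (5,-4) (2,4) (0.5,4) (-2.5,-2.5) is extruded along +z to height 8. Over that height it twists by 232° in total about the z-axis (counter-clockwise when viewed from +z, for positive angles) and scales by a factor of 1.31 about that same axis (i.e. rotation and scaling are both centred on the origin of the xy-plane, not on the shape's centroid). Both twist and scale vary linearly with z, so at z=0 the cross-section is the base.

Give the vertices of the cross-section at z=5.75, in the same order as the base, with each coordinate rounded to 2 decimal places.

Cross-section at z=5.75: (4.10,4.06) (1.26,5.36) (-3.95,7.21) (-4.83,6.16) (-3.50,-4.20) (-1.72,-4.62) (3.68,2.27)

t = z/height = 5.75/8 = 0.71875
s = 1 + (scale-1)·z/height = 1 + (1.31-1)·5.75/8 = 1.222813
θ = twist·z/height = 232°·5.75/8 = 166.7500° = 2.910337 rad
cos θ = -0.973379, sin θ = 0.229200 (intermediates below are computed at full precision and shown rounded to 5 d.p.)
v1: (-2.5,-4) → rotate → (3.35025,3.32052) → ×s → (4.09673,4.06037) → (4.10,4.06)
v2: (0,-4.5) → rotate → (1.03140,4.38021) → ×s → (1.26121,5.35617) → (1.26,5.36)
v3: (4.5,-5) → rotate → (-3.23420,5.89830) → ×s → (-3.95483,7.21251) → (-3.95,7.21)
v4: (5,-4) → rotate → (-3.95009,5.03952) → ×s → (-4.83023,6.16239) → (-4.83,6.16)
v5: (2,4) → rotate → (-2.86356,-3.43512) → ×s → (-3.50160,-4.20050) → (-3.50,-4.20)
v6: (0.5,4) → rotate → (-1.40349,-3.77892) → ×s → (-1.71621,-4.62091) → (-1.72,-4.62)
v7: (-2.5,-2.5) → rotate → (3.00645,1.86045) → ×s → (3.67632,2.27498) → (3.68,2.27)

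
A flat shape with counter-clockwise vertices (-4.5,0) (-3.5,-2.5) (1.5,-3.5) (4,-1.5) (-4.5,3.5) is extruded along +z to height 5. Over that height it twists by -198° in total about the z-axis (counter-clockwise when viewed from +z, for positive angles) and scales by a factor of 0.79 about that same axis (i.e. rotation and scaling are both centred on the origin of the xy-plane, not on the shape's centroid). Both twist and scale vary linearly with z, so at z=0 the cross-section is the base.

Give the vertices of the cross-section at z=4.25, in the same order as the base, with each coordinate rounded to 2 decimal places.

Cross-section at z=4.25: (3.62,0.75) (2.40,2.59) (-1.79,2.57) (-3.47,0.54) (4.20,-2.07)

t = z/height = 4.25/5 = 0.85
s = 1 + (scale-1)·z/height = 1 + (0.79-1)·4.25/5 = 0.821500
θ = twist·z/height = -198°·4.25/5 = -168.3000° = -2.937389 rad
cos θ = -0.979223, sin θ = -0.202787 (intermediates below are computed at full precision and shown rounded to 5 d.p.)
v1: (-4.5,0) → rotate → (4.40650,0.91254) → ×s → (3.61994,0.74965) → (3.62,0.75)
v2: (-3.5,-2.5) → rotate → (2.92031,3.15781) → ×s → (2.39904,2.59414) → (2.40,2.59)
v3: (1.5,-3.5) → rotate → (-2.17859,3.12310) → ×s → (-1.78971,2.56563) → (-1.79,2.57)
v4: (4,-1.5) → rotate → (-4.22107,0.65769) → ×s → (-3.46761,0.54029) → (-3.47,0.54)
v5: (-4.5,3.5) → rotate → (5.11626,-2.51474) → ×s → (4.20301,-2.06586) → (4.20,-2.07)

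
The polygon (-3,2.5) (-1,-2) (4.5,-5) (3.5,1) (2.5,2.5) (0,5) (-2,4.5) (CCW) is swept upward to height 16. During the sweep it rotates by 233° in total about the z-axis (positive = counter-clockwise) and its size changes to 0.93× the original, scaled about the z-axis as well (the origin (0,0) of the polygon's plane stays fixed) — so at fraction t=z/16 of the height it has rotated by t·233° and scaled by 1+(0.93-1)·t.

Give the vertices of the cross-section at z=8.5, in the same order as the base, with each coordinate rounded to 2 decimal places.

Cross-section at z=8.5: (-0.39,-3.74) (2.14,0.27) (1.59,6.28) (-2.67,2.27) (-3.34,0.66) (-4.00,-2.68) (-2.53,-4.01)

t = z/height = 8.5/16 = 0.53125
s = 1 + (scale-1)·z/height = 1 + (0.93-1)·8.5/16 = 0.962813
θ = twist·z/height = 233°·8.5/16 = 123.7813° = 2.160390 rad
cos θ = -0.556024, sin θ = 0.831166 (intermediates below are computed at full precision and shown rounded to 5 d.p.)
v1: (-3,2.5) → rotate → (-0.40985,-3.88356) → ×s → (-0.39460,-3.73914) → (-0.39,-3.74)
v2: (-1,-2) → rotate → (2.21836,0.28088) → ×s → (2.13586,0.27044) → (2.14,0.27)
v3: (4.5,-5) → rotate → (1.65373,6.52037) → ×s → (1.59223,6.27789) → (1.59,6.28)
v4: (3.5,1) → rotate → (-2.77725,2.35306) → ×s → (-2.67397,2.26555) → (-2.67,2.27)
v5: (2.5,2.5) → rotate → (-3.46798,0.68786) → ×s → (-3.33901,0.66228) → (-3.34,0.66)
v6: (0,5) → rotate → (-4.15583,-2.78012) → ×s → (-4.00129,-2.67673) → (-4.00,-2.68)
v7: (-2,4.5) → rotate → (-2.62820,-4.16444) → ×s → (-2.53047,-4.00957) → (-2.53,-4.01)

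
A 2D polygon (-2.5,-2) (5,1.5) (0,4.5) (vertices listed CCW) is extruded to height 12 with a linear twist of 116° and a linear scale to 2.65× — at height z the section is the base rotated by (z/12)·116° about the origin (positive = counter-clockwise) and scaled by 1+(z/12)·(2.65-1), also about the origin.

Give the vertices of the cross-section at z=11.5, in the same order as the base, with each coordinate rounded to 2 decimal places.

t = z/height = 11.5/12 = 0.958333
s = 1 + (scale-1)·z/height = 1 + (2.65-1)·11.5/12 = 2.581250
θ = twist·z/height = 116°·11.5/12 = 111.1667° = 1.940224 rad
cos θ = -0.361082, sin θ = 0.932534 (intermediates below are computed at full precision and shown rounded to 5 d.p.)
v1: (-2.5,-2) → rotate → (2.76777,-1.60917) → ×s → (7.14431,-4.15367) → (7.14,-4.15)
v2: (5,1.5) → rotate → (-3.20421,4.12105) → ×s → (-8.27087,10.63745) → (-8.27,10.64)
v3: (0,4.5) → rotate → (-4.19640,-1.62487) → ×s → (-10.83197,-4.19419) → (-10.83,-4.19)

Cross-section at z=11.5: (7.14,-4.15) (-8.27,10.64) (-10.83,-4.19)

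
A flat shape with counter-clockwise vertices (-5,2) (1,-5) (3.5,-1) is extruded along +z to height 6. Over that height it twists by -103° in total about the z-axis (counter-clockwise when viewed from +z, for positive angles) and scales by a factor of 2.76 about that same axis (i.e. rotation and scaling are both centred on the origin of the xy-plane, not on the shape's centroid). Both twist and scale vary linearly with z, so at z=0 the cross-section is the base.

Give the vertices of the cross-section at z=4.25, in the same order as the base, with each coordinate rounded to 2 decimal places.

t = z/height = 4.25/6 = 0.708333
s = 1 + (scale-1)·z/height = 1 + (2.76-1)·4.25/6 = 2.246667
θ = twist·z/height = -103°·4.25/6 = -72.9583° = -1.273363 rad
cos θ = 0.293067, sin θ = -0.956092 (intermediates below are computed at full precision and shown rounded to 5 d.p.)
v1: (-5,2) → rotate → (0.44685,5.36659) → ×s → (1.00392,12.05695) → (1.00,12.06)
v2: (1,-5) → rotate → (-4.48739,-2.42143) → ×s → (-10.08167,-5.44014) → (-10.08,-5.44)
v3: (3.5,-1) → rotate → (0.06964,-3.63939) → ×s → (0.15646,-8.17649) → (0.16,-8.18)

Cross-section at z=4.25: (1.00,12.06) (-10.08,-5.44) (0.16,-8.18)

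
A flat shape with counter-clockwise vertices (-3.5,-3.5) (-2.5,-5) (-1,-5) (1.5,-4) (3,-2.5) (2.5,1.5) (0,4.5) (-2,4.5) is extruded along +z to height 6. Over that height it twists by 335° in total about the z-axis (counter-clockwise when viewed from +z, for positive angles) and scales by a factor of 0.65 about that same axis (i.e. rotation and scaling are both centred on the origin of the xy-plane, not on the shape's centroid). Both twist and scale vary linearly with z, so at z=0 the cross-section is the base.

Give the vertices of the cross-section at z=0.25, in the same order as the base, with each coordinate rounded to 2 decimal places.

t = z/height = 0.25/6 = 0.0416667
s = 1 + (scale-1)·z/height = 1 + (0.65-1)·0.25/6 = 0.985417
θ = twist·z/height = 335°·0.25/6 = 13.9583° = 0.243619 rad
cos θ = 0.970471, sin θ = 0.241216 (intermediates below are computed at full precision and shown rounded to 5 d.p.)
v1: (-3.5,-3.5) → rotate → (-2.55239,-4.24091) → ×s → (-2.51517,-4.17906) → (-2.52,-4.18)
v2: (-2.5,-5) → rotate → (-1.22010,-5.45540) → ×s → (-1.20230,-5.37584) → (-1.20,-5.38)
v3: (-1,-5) → rotate → (0.23561,-5.09357) → ×s → (0.23217,-5.01929) → (0.23,-5.02)
v4: (1.5,-4) → rotate → (2.42057,-3.52006) → ×s → (2.38527,-3.46873) → (2.39,-3.47)
v5: (3,-2.5) → rotate → (3.51445,-1.70253) → ×s → (3.46320,-1.67770) → (3.46,-1.68)
v6: (2.5,1.5) → rotate → (2.06435,2.05875) → ×s → (2.03425,2.02872) → (2.03,2.03)
v7: (0,4.5) → rotate → (-1.08547,4.36712) → ×s → (-1.06964,4.30343) → (-1.07,4.30)
v8: (-2,4.5) → rotate → (-3.02642,3.88469) → ×s → (-2.98228,3.82804) → (-2.98,3.83)

Cross-section at z=0.25: (-2.52,-4.18) (-1.20,-5.38) (0.23,-5.02) (2.39,-3.47) (3.46,-1.68) (2.03,2.03) (-1.07,4.30) (-2.98,3.83)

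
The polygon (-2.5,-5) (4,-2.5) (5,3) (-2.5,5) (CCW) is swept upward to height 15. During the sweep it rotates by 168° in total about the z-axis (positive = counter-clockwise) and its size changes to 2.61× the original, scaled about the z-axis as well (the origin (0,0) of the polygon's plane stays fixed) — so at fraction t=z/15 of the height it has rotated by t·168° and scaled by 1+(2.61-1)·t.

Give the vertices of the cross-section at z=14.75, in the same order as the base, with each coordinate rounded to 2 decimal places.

Cross-section at z=14.75: (9.54,10.84) (-8.34,8.88) (-14.47,-4.19) (2.94,-14.14)

t = z/height = 14.75/15 = 0.983333
s = 1 + (scale-1)·z/height = 1 + (2.61-1)·14.75/15 = 2.583167
θ = twist·z/height = 168°·14.75/15 = 165.2000° = 2.883284 rad
cos θ = -0.966823, sin θ = 0.255446 (intermediates below are computed at full precision and shown rounded to 5 d.p.)
v1: (-2.5,-5) → rotate → (3.69429,4.19550) → ×s → (9.54296,10.83768) → (9.54,10.84)
v2: (4,-2.5) → rotate → (-3.22868,3.43884) → ×s → (-8.34022,8.88310) → (-8.34,8.88)
v3: (5,3) → rotate → (-5.60045,-1.62324) → ×s → (-14.46691,-4.19310) → (-14.47,-4.19)
v4: (-2.5,5) → rotate → (1.13983,-5.47273) → ×s → (2.94437,-14.13698) → (2.94,-14.14)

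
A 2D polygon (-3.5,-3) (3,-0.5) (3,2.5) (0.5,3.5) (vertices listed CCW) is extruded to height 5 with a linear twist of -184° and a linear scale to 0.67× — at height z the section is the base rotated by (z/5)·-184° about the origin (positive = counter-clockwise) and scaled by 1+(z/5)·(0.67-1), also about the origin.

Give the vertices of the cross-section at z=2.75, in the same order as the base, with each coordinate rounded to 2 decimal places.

Cross-section at z=2.75: (-1.85,3.29) (-0.88,-2.33) (1.53,-2.81) (2.73,-0.96)

t = z/height = 2.75/5 = 0.55
s = 1 + (scale-1)·z/height = 1 + (0.67-1)·2.75/5 = 0.818500
θ = twist·z/height = -184°·2.75/5 = -101.2000° = -1.766273 rad
cos θ = -0.194234, sin θ = -0.980955 (intermediates below are computed at full precision and shown rounded to 5 d.p.)
v1: (-3.5,-3) → rotate → (-2.26305,4.01605) → ×s → (-1.85230,3.28713) → (-1.85,3.29)
v2: (3,-0.5) → rotate → (-1.07318,-2.84575) → ×s → (-0.87840,-2.32924) → (-0.88,-2.33)
v3: (3,2.5) → rotate → (1.86968,-3.42845) → ×s → (1.53034,-2.80619) → (1.53,-2.81)
v4: (0.5,3.5) → rotate → (3.33623,-1.17030) → ×s → (2.73070,-0.95789) → (2.73,-0.96)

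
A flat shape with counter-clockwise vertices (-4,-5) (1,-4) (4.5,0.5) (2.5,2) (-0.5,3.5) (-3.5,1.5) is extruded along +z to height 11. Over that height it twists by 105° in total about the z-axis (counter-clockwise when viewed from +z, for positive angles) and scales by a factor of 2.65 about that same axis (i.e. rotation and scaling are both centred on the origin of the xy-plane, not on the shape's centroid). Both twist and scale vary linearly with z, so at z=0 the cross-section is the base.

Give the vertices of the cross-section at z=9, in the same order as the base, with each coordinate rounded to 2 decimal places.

Cross-section at z=9: (11.05,-10.21) (9.54,1.67) (-0.42,10.63) (-4.27,6.20) (-8.29,-0.59) (-4.10,-7.95)

t = z/height = 9/11 = 0.818182
s = 1 + (scale-1)·z/height = 1 + (2.65-1)·9/11 = 2.350000
θ = twist·z/height = 105°·9/11 = 85.9091° = 1.499396 rad
cos θ = 0.071339, sin θ = 0.997452 (intermediates below are computed at full precision and shown rounded to 5 d.p.)
v1: (-4,-5) → rotate → (4.70190,-4.34650) → ×s → (11.04947,-10.21429) → (11.05,-10.21)
v2: (1,-4) → rotate → (4.06115,0.71210) → ×s → (9.54370,1.67342) → (9.54,1.67)
v3: (4.5,0.5) → rotate → (-0.17770,4.52420) → ×s → (-0.41759,10.63188) → (-0.42,10.63)
v4: (2.5,2) → rotate → (-1.81656,2.63631) → ×s → (-4.26891,6.19533) → (-4.27,6.20)
v5: (-0.5,3.5) → rotate → (-3.52675,-0.24904) → ×s → (-8.28787,-0.58524) → (-8.29,-0.59)
v6: (-3.5,1.5) → rotate → (-1.74587,-3.38407) → ×s → (-4.10278,-7.95257) → (-4.10,-7.95)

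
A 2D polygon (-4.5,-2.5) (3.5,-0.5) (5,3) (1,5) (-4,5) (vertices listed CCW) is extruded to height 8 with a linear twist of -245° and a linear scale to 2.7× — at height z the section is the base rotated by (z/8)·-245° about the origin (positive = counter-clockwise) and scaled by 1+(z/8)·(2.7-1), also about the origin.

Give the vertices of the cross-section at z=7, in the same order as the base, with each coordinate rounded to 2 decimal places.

Cross-section at z=7: (12.75,-1.19) (-6.48,5.94) (-14.48,0.86) (-9.08,-8.86) (1.19,-15.88)

t = z/height = 7/8 = 0.875
s = 1 + (scale-1)·z/height = 1 + (2.7-1)·7/8 = 2.487500
θ = twist·z/height = -245°·7/8 = -214.3750° = -3.741550 rad
cos θ = -0.825360, sin θ = 0.564607 (intermediates below are computed at full precision and shown rounded to 5 d.p.)
v1: (-4.5,-2.5) → rotate → (5.12564,-0.47733) → ×s → (12.75002,-1.18736) → (12.75,-1.19)
v2: (3.5,-0.5) → rotate → (-2.60646,2.38880) → ×s → (-6.48356,5.94215) → (-6.48,5.94)
v3: (5,3) → rotate → (-5.82062,0.34695) → ×s → (-14.47879,0.86305) → (-14.48,0.86)
v4: (1,5) → rotate → (-3.64839,-3.56219) → ×s → (-9.07538,-8.86095) → (-9.08,-8.86)
v5: (-4,5) → rotate → (0.47841,-6.38523) → ×s → (1.19003,-15.88325) → (1.19,-15.88)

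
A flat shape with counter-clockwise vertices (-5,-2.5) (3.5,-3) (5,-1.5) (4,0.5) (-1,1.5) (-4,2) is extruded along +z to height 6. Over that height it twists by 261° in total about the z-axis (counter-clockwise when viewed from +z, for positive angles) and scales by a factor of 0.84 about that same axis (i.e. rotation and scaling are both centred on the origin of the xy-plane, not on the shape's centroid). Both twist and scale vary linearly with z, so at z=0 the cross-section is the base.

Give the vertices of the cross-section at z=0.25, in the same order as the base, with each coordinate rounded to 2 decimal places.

Cross-section at z=0.25: (-4.41,-3.38) (3.98,-2.27) (5.16,-0.53) (3.81,1.24) (-1.26,1.28) (-4.28,1.20)

t = z/height = 0.25/6 = 0.0416667
s = 1 + (scale-1)·z/height = 1 + (0.84-1)·0.25/6 = 0.993333
θ = twist·z/height = 261°·0.25/6 = 10.8750° = 0.189805 rad
cos θ = 0.982041, sin θ = 0.188667 (intermediates below are computed at full precision and shown rounded to 5 d.p.)
v1: (-5,-2.5) → rotate → (-4.43854,-3.39844) → ×s → (-4.40895,-3.37578) → (-4.41,-3.38)
v2: (3.5,-3) → rotate → (4.00314,-2.28579) → ×s → (3.97646,-2.27055) → (3.98,-2.27)
v3: (5,-1.5) → rotate → (5.19321,-0.52973) → ×s → (5.15858,-0.52620) → (5.16,-0.53)
v4: (4,0.5) → rotate → (3.83383,1.24569) → ×s → (3.80827,1.23738) → (3.81,1.24)
v5: (-1,1.5) → rotate → (-1.26504,1.28439) → ×s → (-1.25661,1.27583) → (-1.26,1.28)
v6: (-4,2) → rotate → (-4.30550,1.20941) → ×s → (-4.27680,1.20135) → (-4.28,1.20)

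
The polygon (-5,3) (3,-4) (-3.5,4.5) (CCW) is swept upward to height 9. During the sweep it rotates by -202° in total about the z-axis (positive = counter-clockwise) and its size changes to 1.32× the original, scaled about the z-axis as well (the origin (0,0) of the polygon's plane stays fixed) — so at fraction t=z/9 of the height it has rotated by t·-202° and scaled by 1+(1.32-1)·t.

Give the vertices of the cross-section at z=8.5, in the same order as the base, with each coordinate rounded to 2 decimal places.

Cross-section at z=8.5: (5.67,-5.06) (-2.86,5.85) (3.38,-6.61)

t = z/height = 8.5/9 = 0.944444
s = 1 + (scale-1)·z/height = 1 + (1.32-1)·8.5/9 = 1.302222
θ = twist·z/height = -202°·8.5/9 = -190.7778° = -3.329700 rad
cos θ = -0.982360, sin θ = 0.187000 (intermediates below are computed at full precision and shown rounded to 5 d.p.)
v1: (-5,3) → rotate → (4.35080,-3.88208) → ×s → (5.66571,-5.05533) → (5.67,-5.06)
v2: (3,-4) → rotate → (-2.19908,4.49044) → ×s → (-2.86369,5.84755) → (-2.86,5.85)
v3: (-3.5,4.5) → rotate → (2.59676,-5.07512) → ×s → (3.38156,-6.60893) → (3.38,-6.61)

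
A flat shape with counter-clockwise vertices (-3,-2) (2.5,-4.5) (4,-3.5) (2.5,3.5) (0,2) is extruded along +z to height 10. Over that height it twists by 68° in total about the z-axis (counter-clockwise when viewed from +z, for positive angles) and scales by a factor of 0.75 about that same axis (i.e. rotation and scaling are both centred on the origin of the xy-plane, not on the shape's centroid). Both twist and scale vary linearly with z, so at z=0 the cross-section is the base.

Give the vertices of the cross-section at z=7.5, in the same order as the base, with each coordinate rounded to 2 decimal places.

Cross-section at z=7.5: (-0.27,-2.92) (4.12,-0.72) (4.26,0.74) (-0.93,3.37) (-1.26,1.02)

t = z/height = 7.5/10 = 0.75
s = 1 + (scale-1)·z/height = 1 + (0.75-1)·7.5/10 = 0.812500
θ = twist·z/height = 68°·7.5/10 = 51.0000° = 0.890118 rad
cos θ = 0.629320, sin θ = 0.777146 (intermediates below are computed at full precision and shown rounded to 5 d.p.)
v1: (-3,-2) → rotate → (-0.33367,-3.59008) → ×s → (-0.27111,-2.91694) → (-0.27,-2.92)
v2: (2.5,-4.5) → rotate → (5.07046,-0.88908) → ×s → (4.11975,-0.72237) → (4.12,-0.72)
v3: (4,-3.5) → rotate → (5.23729,0.90596) → ×s → (4.25530,0.73609) → (4.26,0.74)
v4: (2.5,3.5) → rotate → (-1.14671,4.14549) → ×s → (-0.93170,3.36821) → (-0.93,3.37)
v5: (0,2) → rotate → (-1.55429,1.25864) → ×s → (-1.26286,1.02265) → (-1.26,1.02)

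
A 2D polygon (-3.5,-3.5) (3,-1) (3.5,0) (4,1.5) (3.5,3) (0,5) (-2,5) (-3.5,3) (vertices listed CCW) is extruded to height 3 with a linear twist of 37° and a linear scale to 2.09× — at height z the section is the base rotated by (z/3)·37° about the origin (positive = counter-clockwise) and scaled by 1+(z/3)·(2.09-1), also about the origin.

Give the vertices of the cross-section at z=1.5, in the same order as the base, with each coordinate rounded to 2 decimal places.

t = z/height = 1.5/3 = 0.5
s = 1 + (scale-1)·z/height = 1 + (2.09-1)·1.5/3 = 1.545000
θ = twist·z/height = 37°·1.5/3 = 18.5000° = 0.322886 rad
cos θ = 0.948324, sin θ = 0.317305 (intermediates below are computed at full precision and shown rounded to 5 d.p.)
v1: (-3.5,-3.5) → rotate → (-2.20857,-4.42970) → ×s → (-3.41224,-6.84389) → (-3.41,-6.84)
v2: (3,-1) → rotate → (3.16228,0.00359) → ×s → (4.88572,0.00555) → (4.89,0.01)
v3: (3.5,0) → rotate → (3.31913,1.11057) → ×s → (5.12806,1.71582) → (5.13,1.72)
v4: (4,1.5) → rotate → (3.31734,2.69170) → ×s → (5.12529,4.15868) → (5.13,4.16)
v5: (3.5,3) → rotate → (2.36722,3.95554) → ×s → (3.65735,6.11131) → (3.66,6.11)
v6: (0,5) → rotate → (-1.58652,4.74162) → ×s → (-2.45118,7.32580) → (-2.45,7.33)
v7: (-2,5) → rotate → (-3.48317,4.10701) → ×s → (-5.38150,6.34533) → (-5.38,6.35)
v8: (-3.5,3) → rotate → (-4.27105,1.73440) → ×s → (-6.59877,2.67966) → (-6.60,2.68)

Cross-section at z=1.5: (-3.41,-6.84) (4.89,0.01) (5.13,1.72) (5.13,4.16) (3.66,6.11) (-2.45,7.33) (-5.38,6.35) (-6.60,2.68)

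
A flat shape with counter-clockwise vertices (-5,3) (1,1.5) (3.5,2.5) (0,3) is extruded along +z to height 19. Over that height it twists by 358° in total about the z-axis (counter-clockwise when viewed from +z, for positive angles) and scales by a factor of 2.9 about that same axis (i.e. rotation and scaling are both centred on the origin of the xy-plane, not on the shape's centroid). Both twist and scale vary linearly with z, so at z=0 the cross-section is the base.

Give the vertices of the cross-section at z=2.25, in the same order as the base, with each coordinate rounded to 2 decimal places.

t = z/height = 2.25/19 = 0.118421
s = 1 + (scale-1)·z/height = 1 + (2.9-1)·2.25/19 = 1.225000
θ = twist·z/height = 358°·2.25/19 = 42.3947° = 0.739928 rad
cos θ = 0.738517, sin θ = 0.674235 (intermediates below are computed at full precision and shown rounded to 5 d.p.)
v1: (-5,3) → rotate → (-5.71529,-1.15562) → ×s → (-7.00123,-1.41564) → (-7.00,-1.42)
v2: (1,1.5) → rotate → (-0.27283,1.78201) → ×s → (-0.33422,2.18296) → (-0.33,2.18)
v3: (3.5,2.5) → rotate → (0.89922,4.20611) → ×s → (1.10155,5.15249) → (1.10,5.15)
v4: (0,3) → rotate → (-2.02270,2.21555) → ×s → (-2.47781,2.71405) → (-2.48,2.71)

Cross-section at z=2.25: (-7.00,-1.42) (-0.33,2.18) (1.10,5.15) (-2.48,2.71)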